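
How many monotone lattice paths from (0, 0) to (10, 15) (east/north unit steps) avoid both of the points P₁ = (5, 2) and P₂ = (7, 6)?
Number of paths = 2780612

Inclusion–exclusion. Total paths: C(25, 10) = 3268760. Through P₁: C(7, 5)·C(18, 5) = 179928. Through P₂: C(13, 7)·C(12, 3) = 377520. Since P₁ is strictly southwest of P₂, a monotone path through both must visit P₁ then P₂; paths through both = C(7, 5)·C(6, 2)·C(12, 3) = 69300. Avoid both = 3268760 − 179928 − 377520 + 69300 = 2780612.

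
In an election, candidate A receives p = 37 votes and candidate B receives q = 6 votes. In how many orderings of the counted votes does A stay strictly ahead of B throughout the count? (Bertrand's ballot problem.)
Strict-lead orderings = 4395118

Total orderings of the 43 votes with 37 for A: C(43, 37) = 6096454. By the Bertrand ballot formula (Cycle Lemma / reflection principle), the number of orderings in which A is strictly ahead of B throughout is (p − q)/(p + q) · C(p + q, p) = (37 − 6)/(37 + 6) · 6096454 = 4395118.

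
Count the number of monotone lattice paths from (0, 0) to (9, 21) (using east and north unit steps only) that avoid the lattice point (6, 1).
Number of paths = 14294753

Total paths from (0, 0) to (9, 21): C(30, 9) = 14307150. Paths through (6, 1): (paths (0, 0) → (6, 1)) × (paths (6, 1) → (9, 21)) = C(7, 6) · C(23, 3) = 7 · 1771 = 12397. Avoidance count = 14307150 − 12397 = 14294753.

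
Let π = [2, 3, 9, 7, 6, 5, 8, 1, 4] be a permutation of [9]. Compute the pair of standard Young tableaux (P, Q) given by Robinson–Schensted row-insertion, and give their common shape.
P = [1, 3, 4, 8] / [2, 5] / [6] / [7] / [9];  Q = [1, 2, 3, 7] / [4, 9] / [5] / [6] / [8];  common shape = (4, 2, 1, 1, 1)

Row-insert the values π_1, π_2, … into P one at a time, bumping the leftmost entry strictly greater than the inserted value down to the next row. The recording tableau Q records, in position (i, j), the step at which that cell was added to P.
  Insert 2 (step 1): P = [2];  Q = [1]
  Insert 3 (step 2): P = [2, 3];  Q = [1, 2]
  Insert 9 (step 3): P = [2, 3, 9];  Q = [1, 2, 3]
  Insert 7 (step 4): P = [2, 3, 7] / [9];  Q = [1, 2, 3] / [4]
  Insert 6 (step 5): P = [2, 3, 6] / [7] / [9];  Q = [1, 2, 3] / [4] / [5]
  Insert 5 (step 6): P = [2, 3, 5] / [6] / [7] / [9];  Q = [1, 2, 3] / [4] / [5] / [6]
  Insert 8 (step 7): P = [2, 3, 5, 8] / [6] / [7] / [9];  Q = [1, 2, 3, 7] / [4] / [5] / [6]
  Insert 1 (step 8): P = [1, 3, 5, 8] / [2] / [6] / [7] / [9];  Q = [1, 2, 3, 7] / [4] / [5] / [6] / [8]
  Insert 4 (step 9): P = [1, 3, 4, 8] / [2, 5] / [6] / [7] / [9];  Q = [1, 2, 3, 7] / [4, 9] / [5] / [6] / [8]
Final shape: (4, 2, 1, 1, 1).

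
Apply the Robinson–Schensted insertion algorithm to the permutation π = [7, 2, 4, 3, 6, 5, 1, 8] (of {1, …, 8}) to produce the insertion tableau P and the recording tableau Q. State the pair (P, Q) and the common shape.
P = [1, 3, 5, 8] / [2, 6] / [4] / [7];  Q = [1, 3, 5, 8] / [2, 6] / [4] / [7];  common shape = (4, 2, 1, 1)

Row-insert the values π_1, π_2, … into P one at a time, bumping the leftmost entry strictly greater than the inserted value down to the next row. The recording tableau Q records, in position (i, j), the step at which that cell was added to P.
  Insert 7 (step 1): P = [7];  Q = [1]
  Insert 2 (step 2): P = [2] / [7];  Q = [1] / [2]
  Insert 4 (step 3): P = [2, 4] / [7];  Q = [1, 3] / [2]
  Insert 3 (step 4): P = [2, 3] / [4] / [7];  Q = [1, 3] / [2] / [4]
  Insert 6 (step 5): P = [2, 3, 6] / [4] / [7];  Q = [1, 3, 5] / [2] / [4]
  Insert 5 (step 6): P = [2, 3, 5] / [4, 6] / [7];  Q = [1, 3, 5] / [2, 6] / [4]
  Insert 1 (step 7): P = [1, 3, 5] / [2, 6] / [4] / [7];  Q = [1, 3, 5] / [2, 6] / [4] / [7]
  Insert 8 (step 8): P = [1, 3, 5, 8] / [2, 6] / [4] / [7];  Q = [1, 3, 5, 8] / [2, 6] / [4] / [7]
Final shape: (4, 2, 1, 1).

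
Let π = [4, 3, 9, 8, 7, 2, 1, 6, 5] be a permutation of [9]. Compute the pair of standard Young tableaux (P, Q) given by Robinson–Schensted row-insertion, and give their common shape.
P = [1, 5] / [2, 6] / [3, 7] / [4, 8] / [9];  Q = [1, 3] / [2, 4] / [5, 8] / [6, 9] / [7];  common shape = (2, 2, 2, 2, 1)

Row-insert the values π_1, π_2, … into P one at a time, bumping the leftmost entry strictly greater than the inserted value down to the next row. The recording tableau Q records, in position (i, j), the step at which that cell was added to P.
  Insert 4 (step 1): P = [4];  Q = [1]
  Insert 3 (step 2): P = [3] / [4];  Q = [1] / [2]
  Insert 9 (step 3): P = [3, 9] / [4];  Q = [1, 3] / [2]
  Insert 8 (step 4): P = [3, 8] / [4, 9];  Q = [1, 3] / [2, 4]
  Insert 7 (step 5): P = [3, 7] / [4, 8] / [9];  Q = [1, 3] / [2, 4] / [5]
  Insert 2 (step 6): P = [2, 7] / [3, 8] / [4] / [9];  Q = [1, 3] / [2, 4] / [5] / [6]
  Insert 1 (step 7): P = [1, 7] / [2, 8] / [3] / [4] / [9];  Q = [1, 3] / [2, 4] / [5] / [6] / [7]
  Insert 6 (step 8): P = [1, 6] / [2, 7] / [3, 8] / [4] / [9];  Q = [1, 3] / [2, 4] / [5, 8] / [6] / [7]
  Insert 5 (step 9): P = [1, 5] / [2, 6] / [3, 7] / [4, 8] / [9];  Q = [1, 3] / [2, 4] / [5, 8] / [6, 9] / [7]
Final shape: (2, 2, 2, 2, 1).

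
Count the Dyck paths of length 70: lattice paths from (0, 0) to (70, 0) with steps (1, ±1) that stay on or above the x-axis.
C_35 = 3116285494907301262

These Dyck paths are counted by the Catalan number C_n = (1/(n + 1)) · C(2n, n). For n = 35: C_35 = (1/36) · C(70, 35) = 112186277816662845432/36 = 3116285494907301262.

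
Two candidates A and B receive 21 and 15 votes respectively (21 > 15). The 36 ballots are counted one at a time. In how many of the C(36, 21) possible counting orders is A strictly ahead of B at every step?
Strict-lead orderings = 927983760

Total orderings of the 36 votes with 21 for A: C(36, 21) = 5567902560. By the Bertrand ballot formula (Cycle Lemma / reflection principle), the number of orderings in which A is strictly ahead of B throughout is (p − q)/(p + q) · C(p + q, p) = (21 − 15)/(21 + 15) · 5567902560 = 927983760.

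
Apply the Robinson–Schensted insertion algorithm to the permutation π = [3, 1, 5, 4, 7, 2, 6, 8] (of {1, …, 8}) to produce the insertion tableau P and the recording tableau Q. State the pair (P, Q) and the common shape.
P = [1, 2, 6, 8] / [3, 4, 7] / [5];  Q = [1, 3, 5, 8] / [2, 4, 7] / [6];  common shape = (4, 3, 1)

Row-insert the values π_1, π_2, … into P one at a time, bumping the leftmost entry strictly greater than the inserted value down to the next row. The recording tableau Q records, in position (i, j), the step at which that cell was added to P.
  Insert 3 (step 1): P = [3];  Q = [1]
  Insert 1 (step 2): P = [1] / [3];  Q = [1] / [2]
  Insert 5 (step 3): P = [1, 5] / [3];  Q = [1, 3] / [2]
  Insert 4 (step 4): P = [1, 4] / [3, 5];  Q = [1, 3] / [2, 4]
  Insert 7 (step 5): P = [1, 4, 7] / [3, 5];  Q = [1, 3, 5] / [2, 4]
  Insert 2 (step 6): P = [1, 2, 7] / [3, 4] / [5];  Q = [1, 3, 5] / [2, 4] / [6]
  Insert 6 (step 7): P = [1, 2, 6] / [3, 4, 7] / [5];  Q = [1, 3, 5] / [2, 4, 7] / [6]
  Insert 8 (step 8): P = [1, 2, 6, 8] / [3, 4, 7] / [5];  Q = [1, 3, 5, 8] / [2, 4, 7] / [6]
Final shape: (4, 3, 1).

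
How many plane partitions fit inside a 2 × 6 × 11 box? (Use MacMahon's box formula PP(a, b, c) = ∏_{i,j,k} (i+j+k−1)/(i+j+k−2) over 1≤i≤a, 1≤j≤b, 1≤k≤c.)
PP(2, 6, 11) = 32821152

Evaluate the triple product over i = 1..2, j = 1..6, k = 1..11. The factors are (2/1) · (3/2) · (4/3) · (5/4) · (6/5) · (7/6) · (8/7) · (9/8) · … (132 factors total). The numerators and denominators telescope so the product is an integer; carrying out the multiplication exactly gives PP(2, 6, 11) = 32821152.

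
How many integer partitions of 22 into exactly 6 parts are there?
p(22, 6 parts) = 136

Partitions of n into exactly k parts are in bijection with partitions of n − k into at most k parts (subtract 1 from each part). So p(22, exactly 6) = p(16, parts ≤ 6). Computing via the recurrence p(m, j) = p(m, j−1) + p(m−j, j) gives 136.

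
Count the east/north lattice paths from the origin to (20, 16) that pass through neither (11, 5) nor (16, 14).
Number of paths = 4524053745

Inclusion–exclusion. Total paths: C(36, 20) = 7307872110. Through P₁: C(16, 11)·C(20, 9) = 733649280. Through P₂: C(30, 16)·C(6, 4) = 2181340125. Since P₁ is strictly southwest of P₂, a monotone path through both must visit P₁ then P₂; paths through both = C(16, 11)·C(14, 5)·C(6, 4) = 131171040. Avoid both = 7307872110 − 733649280 − 2181340125 + 131171040 = 4524053745.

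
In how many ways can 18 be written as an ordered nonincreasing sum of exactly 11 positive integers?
p(18, 11 parts) = 15

Partitions of n into exactly k parts are in bijection with partitions of n − k into at most k parts (subtract 1 from each part). So p(18, exactly 11) = p(7, parts ≤ 11). Computing via the recurrence p(m, j) = p(m, j−1) + p(m−j, j) gives 15.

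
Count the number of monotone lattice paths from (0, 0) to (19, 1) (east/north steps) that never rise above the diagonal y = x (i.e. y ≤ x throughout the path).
Number of paths = 19

By the reflection principle (André's argument), the number of monotone paths to (19, 1) with n ≤ m that never go above y = x is C(20, 19) − C(20, 20) = 20 − 1 = 19.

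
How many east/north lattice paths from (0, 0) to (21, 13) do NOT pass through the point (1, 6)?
Number of paths = 921767550

Total paths from (0, 0) to (21, 13): C(34, 21) = 927983760. Paths through (1, 6): (paths (0, 0) → (1, 6)) × (paths (1, 6) → (21, 13)) = C(7, 1) · C(27, 20) = 7 · 888030 = 6216210. Avoidance count = 927983760 − 6216210 = 921767550.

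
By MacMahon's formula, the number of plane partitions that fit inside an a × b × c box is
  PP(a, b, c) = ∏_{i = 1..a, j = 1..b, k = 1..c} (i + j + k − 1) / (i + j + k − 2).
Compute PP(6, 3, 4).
PP(6, 3, 4) = 457380

Evaluate the triple product over i = 1..6, j = 1..3, k = 1..4. The factors are (2/1) · (3/2) · (4/3) · (5/4) · (3/2) · (4/3) · (5/4) · (6/5) · … (72 factors total). The numerators and denominators telescope so the product is an integer; carrying out the multiplication exactly gives PP(6, 3, 4) = 457380.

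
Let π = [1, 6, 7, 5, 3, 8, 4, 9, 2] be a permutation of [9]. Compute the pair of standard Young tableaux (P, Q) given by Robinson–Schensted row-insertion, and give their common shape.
P = [1, 2, 4, 8, 9] / [3, 7] / [5] / [6];  Q = [1, 2, 3, 6, 8] / [4, 7] / [5] / [9];  common shape = (5, 2, 1, 1)

Row-insert the values π_1, π_2, … into P one at a time, bumping the leftmost entry strictly greater than the inserted value down to the next row. The recording tableau Q records, in position (i, j), the step at which that cell was added to P.
  Insert 1 (step 1): P = [1];  Q = [1]
  Insert 6 (step 2): P = [1, 6];  Q = [1, 2]
  Insert 7 (step 3): P = [1, 6, 7];  Q = [1, 2, 3]
  Insert 5 (step 4): P = [1, 5, 7] / [6];  Q = [1, 2, 3] / [4]
  Insert 3 (step 5): P = [1, 3, 7] / [5] / [6];  Q = [1, 2, 3] / [4] / [5]
  Insert 8 (step 6): P = [1, 3, 7, 8] / [5] / [6];  Q = [1, 2, 3, 6] / [4] / [5]
  Insert 4 (step 7): P = [1, 3, 4, 8] / [5, 7] / [6];  Q = [1, 2, 3, 6] / [4, 7] / [5]
  Insert 9 (step 8): P = [1, 3, 4, 8, 9] / [5, 7] / [6];  Q = [1, 2, 3, 6, 8] / [4, 7] / [5]
  Insert 2 (step 9): P = [1, 2, 4, 8, 9] / [3, 7] / [5] / [6];  Q = [1, 2, 3, 6, 8] / [4, 7] / [5] / [9]
Final shape: (5, 2, 1, 1).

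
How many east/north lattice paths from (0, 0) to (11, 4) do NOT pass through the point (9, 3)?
Number of paths = 705

Total paths from (0, 0) to (11, 4): C(15, 11) = 1365. Paths through (9, 3): (paths (0, 0) → (9, 3)) × (paths (9, 3) → (11, 4)) = C(12, 9) · C(3, 2) = 220 · 3 = 660. Avoidance count = 1365 − 660 = 705.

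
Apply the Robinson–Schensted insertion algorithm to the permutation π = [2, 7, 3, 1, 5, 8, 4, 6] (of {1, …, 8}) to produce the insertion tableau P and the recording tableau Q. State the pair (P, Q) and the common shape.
P = [1, 3, 4, 6] / [2, 5, 8] / [7];  Q = [1, 2, 5, 6] / [3, 7, 8] / [4];  common shape = (4, 3, 1)

Row-insert the values π_1, π_2, … into P one at a time, bumping the leftmost entry strictly greater than the inserted value down to the next row. The recording tableau Q records, in position (i, j), the step at which that cell was added to P.
  Insert 2 (step 1): P = [2];  Q = [1]
  Insert 7 (step 2): P = [2, 7];  Q = [1, 2]
  Insert 3 (step 3): P = [2, 3] / [7];  Q = [1, 2] / [3]
  Insert 1 (step 4): P = [1, 3] / [2] / [7];  Q = [1, 2] / [3] / [4]
  Insert 5 (step 5): P = [1, 3, 5] / [2] / [7];  Q = [1, 2, 5] / [3] / [4]
  Insert 8 (step 6): P = [1, 3, 5, 8] / [2] / [7];  Q = [1, 2, 5, 6] / [3] / [4]
  Insert 4 (step 7): P = [1, 3, 4, 8] / [2, 5] / [7];  Q = [1, 2, 5, 6] / [3, 7] / [4]
  Insert 6 (step 8): P = [1, 3, 4, 6] / [2, 5, 8] / [7];  Q = [1, 2, 5, 6] / [3, 7, 8] / [4]
Final shape: (4, 3, 1).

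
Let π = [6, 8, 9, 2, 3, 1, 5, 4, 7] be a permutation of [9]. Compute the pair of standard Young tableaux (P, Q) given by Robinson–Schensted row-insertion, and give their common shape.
P = [1, 3, 4, 7] / [2, 5, 9] / [6, 8];  Q = [1, 2, 3, 9] / [4, 5, 7] / [6, 8];  common shape = (4, 3, 2)

Row-insert the values π_1, π_2, … into P one at a time, bumping the leftmost entry strictly greater than the inserted value down to the next row. The recording tableau Q records, in position (i, j), the step at which that cell was added to P.
  Insert 6 (step 1): P = [6];  Q = [1]
  Insert 8 (step 2): P = [6, 8];  Q = [1, 2]
  Insert 9 (step 3): P = [6, 8, 9];  Q = [1, 2, 3]
  Insert 2 (step 4): P = [2, 8, 9] / [6];  Q = [1, 2, 3] / [4]
  Insert 3 (step 5): P = [2, 3, 9] / [6, 8];  Q = [1, 2, 3] / [4, 5]
  Insert 1 (step 6): P = [1, 3, 9] / [2, 8] / [6];  Q = [1, 2, 3] / [4, 5] / [6]
  Insert 5 (step 7): P = [1, 3, 5] / [2, 8, 9] / [6];  Q = [1, 2, 3] / [4, 5, 7] / [6]
  Insert 4 (step 8): P = [1, 3, 4] / [2, 5, 9] / [6, 8];  Q = [1, 2, 3] / [4, 5, 7] / [6, 8]
  Insert 7 (step 9): P = [1, 3, 4, 7] / [2, 5, 9] / [6, 8];  Q = [1, 2, 3, 9] / [4, 5, 7] / [6, 8]
Final shape: (4, 3, 2).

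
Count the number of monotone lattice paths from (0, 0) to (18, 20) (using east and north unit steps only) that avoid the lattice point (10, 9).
Number of paths = 26595886614

Total paths from (0, 0) to (18, 20): C(38, 18) = 33578000610. Paths through (10, 9): (paths (0, 0) → (10, 9)) × (paths (10, 9) → (18, 20)) = C(19, 10) · C(19, 8) = 92378 · 75582 = 6982113996. Avoidance count = 33578000610 − 6982113996 = 26595886614.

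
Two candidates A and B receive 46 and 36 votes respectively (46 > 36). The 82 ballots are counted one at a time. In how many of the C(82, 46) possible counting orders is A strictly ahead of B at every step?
Strict-lead orderings = 28320955360167524909400

Total orderings of the 82 votes with 46 for A: C(82, 46) = 232231833953373704257080. By the Bertrand ballot formula (Cycle Lemma / reflection principle), the number of orderings in which A is strictly ahead of B throughout is (p − q)/(p + q) · C(p + q, p) = (46 − 36)/(46 + 36) · 232231833953373704257080 = 28320955360167524909400.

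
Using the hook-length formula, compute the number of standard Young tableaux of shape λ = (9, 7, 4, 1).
# SYT of shape (9, 7, 4, 1) = 72424352

Hook-length formula: f^λ = n! / Π hook(c), product over all cells c of the Young diagram. For λ = (9, 7, 4, 1), n = 21 boxes. Hook lengths by row (left-to-right, top-to-bottom): [12, 10, 9, 8, 6, 5, 4, 2, 1]; [9, 7, 6, 5, 3, 2, 1]; [5, 3, 2, 1]; [1]. Product of hooks = 705438720000. So f^λ = 21! / 705438720000 = 51090942171709440000 / 705438720000 = 72424352.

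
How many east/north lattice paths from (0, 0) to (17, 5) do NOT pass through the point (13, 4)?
Number of paths = 14434

Total paths from (0, 0) to (17, 5): C(22, 17) = 26334. Paths through (13, 4): (paths (0, 0) → (13, 4)) × (paths (13, 4) → (17, 5)) = C(17, 13) · C(5, 4) = 2380 · 5 = 11900. Avoidance count = 26334 − 11900 = 14434.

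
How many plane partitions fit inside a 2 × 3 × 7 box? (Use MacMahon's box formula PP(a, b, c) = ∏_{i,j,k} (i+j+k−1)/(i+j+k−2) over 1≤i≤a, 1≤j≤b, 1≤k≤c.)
PP(2, 3, 7) = 4950

Evaluate the triple product over i = 1..2, j = 1..3, k = 1..7. The factors are (2/1) · (3/2) · (4/3) · (5/4) · (6/5) · (7/6) · (8/7) · (3/2) · … (42 factors total). The numerators and denominators telescope so the product is an integer; carrying out the multiplication exactly gives PP(2, 3, 7) = 4950.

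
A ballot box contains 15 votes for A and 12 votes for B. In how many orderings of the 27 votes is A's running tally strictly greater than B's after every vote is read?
Strict-lead orderings = 1931540

Total orderings of the 27 votes with 15 for A: C(27, 15) = 17383860. By the Bertrand ballot formula (Cycle Lemma / reflection principle), the number of orderings in which A is strictly ahead of B throughout is (p − q)/(p + q) · C(p + q, p) = (15 − 12)/(15 + 12) · 17383860 = 1931540.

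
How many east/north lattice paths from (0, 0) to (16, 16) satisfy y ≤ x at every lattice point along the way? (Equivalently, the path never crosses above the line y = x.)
Number of paths = 35357670

By the reflection principle (André's argument), the number of monotone paths to (16, 16) with n ≤ m that never go above y = x is C(32, 16) − C(32, 17) = 601080390 − 565722720 = 35357670.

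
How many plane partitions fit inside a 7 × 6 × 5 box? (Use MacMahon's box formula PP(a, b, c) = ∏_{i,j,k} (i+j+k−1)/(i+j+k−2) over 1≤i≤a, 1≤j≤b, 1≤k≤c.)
PP(7, 6, 5) = 739309710568

Evaluate the triple product over i = 1..7, j = 1..6, k = 1..5. The factors are (2/1) · (3/2) · (4/3) · (5/4) · (6/5) · (3/2) · (4/3) · (5/4) · … (210 factors total). The numerators and denominators telescope so the product is an integer; carrying out the multiplication exactly gives PP(7, 6, 5) = 739309710568.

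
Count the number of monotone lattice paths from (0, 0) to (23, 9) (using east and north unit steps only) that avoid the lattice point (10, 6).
Number of paths = 23564320

Total paths from (0, 0) to (23, 9): C(32, 23) = 28048800. Paths through (10, 6): (paths (0, 0) → (10, 6)) × (paths (10, 6) → (23, 9)) = C(16, 10) · C(16, 13) = 8008 · 560 = 4484480. Avoidance count = 28048800 − 4484480 = 23564320.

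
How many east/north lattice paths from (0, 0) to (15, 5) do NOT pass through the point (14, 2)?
Number of paths = 15024

Total paths from (0, 0) to (15, 5): C(20, 15) = 15504. Paths through (14, 2): (paths (0, 0) → (14, 2)) × (paths (14, 2) → (15, 5)) = C(16, 14) · C(4, 1) = 120 · 4 = 480. Avoidance count = 15504 − 480 = 15024.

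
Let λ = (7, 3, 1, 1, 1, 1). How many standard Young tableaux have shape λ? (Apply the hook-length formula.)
# SYT of shape (7, 3, 1, 1, 1, 1) = 21450

Hook-length formula: f^λ = n! / Π hook(c), product over all cells c of the Young diagram. For λ = (7, 3, 1, 1, 1, 1), n = 14 boxes. Hook lengths by row (left-to-right, top-to-bottom): [12, 7, 6, 4, 3, 2, 1]; [7, 2, 1]; [4]; [3]; [2]; [1]. Product of hooks = 4064256. So f^λ = 14! / 4064256 = 87178291200 / 4064256 = 21450.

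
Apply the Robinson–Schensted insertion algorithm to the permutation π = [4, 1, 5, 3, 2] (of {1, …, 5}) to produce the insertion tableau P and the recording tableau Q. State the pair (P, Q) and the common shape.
P = [1, 2] / [3, 5] / [4];  Q = [1, 3] / [2, 4] / [5];  common shape = (2, 2, 1)

Row-insert the values π_1, π_2, … into P one at a time, bumping the leftmost entry strictly greater than the inserted value down to the next row. The recording tableau Q records, in position (i, j), the step at which that cell was added to P.
  Insert 4 (step 1): P = [4];  Q = [1]
  Insert 1 (step 2): P = [1] / [4];  Q = [1] / [2]
  Insert 5 (step 3): P = [1, 5] / [4];  Q = [1, 3] / [2]
  Insert 3 (step 4): P = [1, 3] / [4, 5];  Q = [1, 3] / [2, 4]
  Insert 2 (step 5): P = [1, 2] / [3, 5] / [4];  Q = [1, 3] / [2, 4] / [5]
Final shape: (2, 2, 1).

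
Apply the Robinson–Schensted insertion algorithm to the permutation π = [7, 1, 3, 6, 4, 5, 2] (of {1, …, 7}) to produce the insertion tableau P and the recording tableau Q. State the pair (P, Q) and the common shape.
P = [1, 2, 4, 5] / [3] / [6] / [7];  Q = [1, 3, 4, 6] / [2] / [5] / [7];  common shape = (4, 1, 1, 1)

Row-insert the values π_1, π_2, … into P one at a time, bumping the leftmost entry strictly greater than the inserted value down to the next row. The recording tableau Q records, in position (i, j), the step at which that cell was added to P.
  Insert 7 (step 1): P = [7];  Q = [1]
  Insert 1 (step 2): P = [1] / [7];  Q = [1] / [2]
  Insert 3 (step 3): P = [1, 3] / [7];  Q = [1, 3] / [2]
  Insert 6 (step 4): P = [1, 3, 6] / [7];  Q = [1, 3, 4] / [2]
  Insert 4 (step 5): P = [1, 3, 4] / [6] / [7];  Q = [1, 3, 4] / [2] / [5]
  Insert 5 (step 6): P = [1, 3, 4, 5] / [6] / [7];  Q = [1, 3, 4, 6] / [2] / [5]
  Insert 2 (step 7): P = [1, 2, 4, 5] / [3] / [6] / [7];  Q = [1, 3, 4, 6] / [2] / [5] / [7]
Final shape: (4, 1, 1, 1).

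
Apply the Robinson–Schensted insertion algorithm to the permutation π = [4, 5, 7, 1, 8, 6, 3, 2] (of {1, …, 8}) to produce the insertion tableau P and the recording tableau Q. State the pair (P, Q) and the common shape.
P = [1, 2, 6, 8] / [3, 5] / [4] / [7];  Q = [1, 2, 3, 5] / [4, 6] / [7] / [8];  common shape = (4, 2, 1, 1)

Row-insert the values π_1, π_2, … into P one at a time, bumping the leftmost entry strictly greater than the inserted value down to the next row. The recording tableau Q records, in position (i, j), the step at which that cell was added to P.
  Insert 4 (step 1): P = [4];  Q = [1]
  Insert 5 (step 2): P = [4, 5];  Q = [1, 2]
  Insert 7 (step 3): P = [4, 5, 7];  Q = [1, 2, 3]
  Insert 1 (step 4): P = [1, 5, 7] / [4];  Q = [1, 2, 3] / [4]
  Insert 8 (step 5): P = [1, 5, 7, 8] / [4];  Q = [1, 2, 3, 5] / [4]
  Insert 6 (step 6): P = [1, 5, 6, 8] / [4, 7];  Q = [1, 2, 3, 5] / [4, 6]
  Insert 3 (step 7): P = [1, 3, 6, 8] / [4, 5] / [7];  Q = [1, 2, 3, 5] / [4, 6] / [7]
  Insert 2 (step 8): P = [1, 2, 6, 8] / [3, 5] / [4] / [7];  Q = [1, 2, 3, 5] / [4, 6] / [7] / [8]
Final shape: (4, 2, 1, 1).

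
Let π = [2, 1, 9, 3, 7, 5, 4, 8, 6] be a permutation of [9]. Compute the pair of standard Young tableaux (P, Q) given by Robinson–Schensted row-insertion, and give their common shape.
P = [1, 3, 4, 6] / [2, 5, 8] / [7] / [9];  Q = [1, 3, 5, 8] / [2, 4, 9] / [6] / [7];  common shape = (4, 3, 1, 1)

Row-insert the values π_1, π_2, … into P one at a time, bumping the leftmost entry strictly greater than the inserted value down to the next row. The recording tableau Q records, in position (i, j), the step at which that cell was added to P.
  Insert 2 (step 1): P = [2];  Q = [1]
  Insert 1 (step 2): P = [1] / [2];  Q = [1] / [2]
  Insert 9 (step 3): P = [1, 9] / [2];  Q = [1, 3] / [2]
  Insert 3 (step 4): P = [1, 3] / [2, 9];  Q = [1, 3] / [2, 4]
  Insert 7 (step 5): P = [1, 3, 7] / [2, 9];  Q = [1, 3, 5] / [2, 4]
  Insert 5 (step 6): P = [1, 3, 5] / [2, 7] / [9];  Q = [1, 3, 5] / [2, 4] / [6]
  Insert 4 (step 7): P = [1, 3, 4] / [2, 5] / [7] / [9];  Q = [1, 3, 5] / [2, 4] / [6] / [7]
  Insert 8 (step 8): P = [1, 3, 4, 8] / [2, 5] / [7] / [9];  Q = [1, 3, 5, 8] / [2, 4] / [6] / [7]
  Insert 6 (step 9): P = [1, 3, 4, 6] / [2, 5, 8] / [7] / [9];  Q = [1, 3, 5, 8] / [2, 4, 9] / [6] / [7]
Final shape: (4, 3, 1, 1).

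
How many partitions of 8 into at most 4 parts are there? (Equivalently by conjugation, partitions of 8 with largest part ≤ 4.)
p(8, parts ≤ 4) = 15

Partitions of 8 with all parts ≤ 4: 4+4, 4+3+1, 4+2+2, 4+2+1+1, 4+1+1+1+1, 3+3+2, 3+3+1+1, 3+2+2+1, 3+2+1+1+1, 3+1+1+1+1+1, 2+2+2+2, 2+2+2+1+1, 2+2+1+1+1+1, 2+1+1+1+1+1+1, 1+1+1+1+1+1+1+1. Count = 15.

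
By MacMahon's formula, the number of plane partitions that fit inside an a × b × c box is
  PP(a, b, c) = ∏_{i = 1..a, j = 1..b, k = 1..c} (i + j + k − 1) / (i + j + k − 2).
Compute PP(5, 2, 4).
PP(5, 2, 4) = 5292

Evaluate the triple product over i = 1..5, j = 1..2, k = 1..4. The factors are (2/1) · (3/2) · (4/3) · (5/4) · (3/2) · (4/3) · (5/4) · (6/5) · … (40 factors total). The numerators and denominators telescope so the product is an integer; carrying out the multiplication exactly gives PP(5, 2, 4) = 5292.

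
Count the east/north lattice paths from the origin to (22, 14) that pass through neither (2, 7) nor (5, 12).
Number of paths = 3763614708

Inclusion–exclusion. Total paths: C(36, 22) = 3796297200. Through P₁: C(9, 2)·C(27, 20) = 31969080. Through P₂: C(17, 5)·C(19, 17) = 1058148. Since P₁ is strictly southwest of P₂, a monotone path through both must visit P₁ then P₂; paths through both = C(9, 2)·C(8, 3)·C(19, 17) = 344736. Avoid both = 3796297200 − 31969080 − 1058148 + 344736 = 3763614708.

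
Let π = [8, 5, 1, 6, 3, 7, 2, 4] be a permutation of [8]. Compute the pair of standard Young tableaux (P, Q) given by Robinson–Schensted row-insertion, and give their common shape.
P = [1, 2, 4] / [3, 6, 7] / [5] / [8];  Q = [1, 4, 6] / [2, 5, 8] / [3] / [7];  common shape = (3, 3, 1, 1)

Row-insert the values π_1, π_2, … into P one at a time, bumping the leftmost entry strictly greater than the inserted value down to the next row. The recording tableau Q records, in position (i, j), the step at which that cell was added to P.
  Insert 8 (step 1): P = [8];  Q = [1]
  Insert 5 (step 2): P = [5] / [8];  Q = [1] / [2]
  Insert 1 (step 3): P = [1] / [5] / [8];  Q = [1] / [2] / [3]
  Insert 6 (step 4): P = [1, 6] / [5] / [8];  Q = [1, 4] / [2] / [3]
  Insert 3 (step 5): P = [1, 3] / [5, 6] / [8];  Q = [1, 4] / [2, 5] / [3]
  Insert 7 (step 6): P = [1, 3, 7] / [5, 6] / [8];  Q = [1, 4, 6] / [2, 5] / [3]
  Insert 2 (step 7): P = [1, 2, 7] / [3, 6] / [5] / [8];  Q = [1, 4, 6] / [2, 5] / [3] / [7]
  Insert 4 (step 8): P = [1, 2, 4] / [3, 6, 7] / [5] / [8];  Q = [1, 4, 6] / [2, 5, 8] / [3] / [7]
Final shape: (3, 3, 1, 1).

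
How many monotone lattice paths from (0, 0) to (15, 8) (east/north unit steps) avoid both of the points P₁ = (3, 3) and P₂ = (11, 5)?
Number of paths = 245174

Inclusion–exclusion. Total paths: C(23, 15) = 490314. Through P₁: C(6, 3)·C(17, 12) = 123760. Through P₂: C(16, 11)·C(7, 4) = 152880. Since P₁ is strictly southwest of P₂, a monotone path through both must visit P₁ then P₂; paths through both = C(6, 3)·C(10, 8)·C(7, 4) = 31500. Avoid both = 490314 − 123760 − 152880 + 31500 = 245174.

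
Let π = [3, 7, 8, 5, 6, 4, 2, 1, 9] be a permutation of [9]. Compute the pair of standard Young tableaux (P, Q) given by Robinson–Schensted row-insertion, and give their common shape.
P = [1, 4, 6, 9] / [2, 8] / [3] / [5] / [7];  Q = [1, 2, 3, 9] / [4, 5] / [6] / [7] / [8];  common shape = (4, 2, 1, 1, 1)

Row-insert the values π_1, π_2, … into P one at a time, bumping the leftmost entry strictly greater than the inserted value down to the next row. The recording tableau Q records, in position (i, j), the step at which that cell was added to P.
  Insert 3 (step 1): P = [3];  Q = [1]
  Insert 7 (step 2): P = [3, 7];  Q = [1, 2]
  Insert 8 (step 3): P = [3, 7, 8];  Q = [1, 2, 3]
  Insert 5 (step 4): P = [3, 5, 8] / [7];  Q = [1, 2, 3] / [4]
  Insert 6 (step 5): P = [3, 5, 6] / [7, 8];  Q = [1, 2, 3] / [4, 5]
  Insert 4 (step 6): P = [3, 4, 6] / [5, 8] / [7];  Q = [1, 2, 3] / [4, 5] / [6]
  Insert 2 (step 7): P = [2, 4, 6] / [3, 8] / [5] / [7];  Q = [1, 2, 3] / [4, 5] / [6] / [7]
  Insert 1 (step 8): P = [1, 4, 6] / [2, 8] / [3] / [5] / [7];  Q = [1, 2, 3] / [4, 5] / [6] / [7] / [8]
  Insert 9 (step 9): P = [1, 4, 6, 9] / [2, 8] / [3] / [5] / [7];  Q = [1, 2, 3, 9] / [4, 5] / [6] / [7] / [8]
Final shape: (4, 2, 1, 1, 1).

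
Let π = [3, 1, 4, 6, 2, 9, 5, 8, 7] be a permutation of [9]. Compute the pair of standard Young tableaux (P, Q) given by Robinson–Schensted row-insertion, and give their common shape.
P = [1, 2, 5, 7] / [3, 4, 6, 8] / [9];  Q = [1, 3, 4, 6] / [2, 5, 7, 8] / [9];  common shape = (4, 4, 1)

Row-insert the values π_1, π_2, … into P one at a time, bumping the leftmost entry strictly greater than the inserted value down to the next row. The recording tableau Q records, in position (i, j), the step at which that cell was added to P.
  Insert 3 (step 1): P = [3];  Q = [1]
  Insert 1 (step 2): P = [1] / [3];  Q = [1] / [2]
  Insert 4 (step 3): P = [1, 4] / [3];  Q = [1, 3] / [2]
  Insert 6 (step 4): P = [1, 4, 6] / [3];  Q = [1, 3, 4] / [2]
  Insert 2 (step 5): P = [1, 2, 6] / [3, 4];  Q = [1, 3, 4] / [2, 5]
  Insert 9 (step 6): P = [1, 2, 6, 9] / [3, 4];  Q = [1, 3, 4, 6] / [2, 5]
  Insert 5 (step 7): P = [1, 2, 5, 9] / [3, 4, 6];  Q = [1, 3, 4, 6] / [2, 5, 7]
  Insert 8 (step 8): P = [1, 2, 5, 8] / [3, 4, 6, 9];  Q = [1, 3, 4, 6] / [2, 5, 7, 8]
  Insert 7 (step 9): P = [1, 2, 5, 7] / [3, 4, 6, 8] / [9];  Q = [1, 3, 4, 6] / [2, 5, 7, 8] / [9]
Final shape: (4, 4, 1).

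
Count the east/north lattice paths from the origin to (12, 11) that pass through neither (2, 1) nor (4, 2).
Number of paths = 651950

Inclusion–exclusion. Total paths: C(23, 12) = 1352078. Through P₁: C(3, 2)·C(20, 10) = 554268. Through P₂: C(6, 4)·C(17, 8) = 364650. Since P₁ is strictly southwest of P₂, a monotone path through both must visit P₁ then P₂; paths through both = C(3, 2)·C(3, 2)·C(17, 8) = 218790. Avoid both = 1352078 − 554268 − 364650 + 218790 = 651950.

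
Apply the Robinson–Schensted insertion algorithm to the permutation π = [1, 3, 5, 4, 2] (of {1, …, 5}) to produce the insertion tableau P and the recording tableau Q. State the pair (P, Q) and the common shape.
P = [1, 2, 4] / [3] / [5];  Q = [1, 2, 3] / [4] / [5];  common shape = (3, 1, 1)

Row-insert the values π_1, π_2, … into P one at a time, bumping the leftmost entry strictly greater than the inserted value down to the next row. The recording tableau Q records, in position (i, j), the step at which that cell was added to P.
  Insert 1 (step 1): P = [1];  Q = [1]
  Insert 3 (step 2): P = [1, 3];  Q = [1, 2]
  Insert 5 (step 3): P = [1, 3, 5];  Q = [1, 2, 3]
  Insert 4 (step 4): P = [1, 3, 4] / [5];  Q = [1, 2, 3] / [4]
  Insert 2 (step 5): P = [1, 2, 4] / [3] / [5];  Q = [1, 2, 3] / [4] / [5]
Final shape: (3, 1, 1).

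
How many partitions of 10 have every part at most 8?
p(10, parts ≤ 8) = 40

Partitions of 10 with all parts ≤ 8: 8+2, 8+1+1, 7+3, 7+2+1, 7+1+1+1, 6+4, 6+3+1, 6+2+2, 6+2+1+1, 6+1+1+1+1, 5+5, 5+4+1, 5+3+2, 5+3+1+1, 5+2+2+1, 5+2+1+1+1, 5+1+1+1+1+1, 4+4+2, 4+4+1+1, 4+3+3, 4+3+2+1, 4+3+1+1+1, 4+2+2+2, 4+2+2+1+1, 4+2+1+1+1+1, 4+1+1+1+1+1+1, 3+3+3+1, 3+3+2+2, 3+3+2+1+1, 3+3+1+1+1+1, … (40 total). Count = 40.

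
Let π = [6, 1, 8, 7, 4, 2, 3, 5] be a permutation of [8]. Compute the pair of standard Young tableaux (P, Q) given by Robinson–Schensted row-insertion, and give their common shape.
P = [1, 2, 3, 5] / [4, 7] / [6] / [8];  Q = [1, 3, 7, 8] / [2, 4] / [5] / [6];  common shape = (4, 2, 1, 1)

Row-insert the values π_1, π_2, … into P one at a time, bumping the leftmost entry strictly greater than the inserted value down to the next row. The recording tableau Q records, in position (i, j), the step at which that cell was added to P.
  Insert 6 (step 1): P = [6];  Q = [1]
  Insert 1 (step 2): P = [1] / [6];  Q = [1] / [2]
  Insert 8 (step 3): P = [1, 8] / [6];  Q = [1, 3] / [2]
  Insert 7 (step 4): P = [1, 7] / [6, 8];  Q = [1, 3] / [2, 4]
  Insert 4 (step 5): P = [1, 4] / [6, 7] / [8];  Q = [1, 3] / [2, 4] / [5]
  Insert 2 (step 6): P = [1, 2] / [4, 7] / [6] / [8];  Q = [1, 3] / [2, 4] / [5] / [6]
  Insert 3 (step 7): P = [1, 2, 3] / [4, 7] / [6] / [8];  Q = [1, 3, 7] / [2, 4] / [5] / [6]
  Insert 5 (step 8): P = [1, 2, 3, 5] / [4, 7] / [6] / [8];  Q = [1, 3, 7, 8] / [2, 4] / [5] / [6]
Final shape: (4, 2, 1, 1).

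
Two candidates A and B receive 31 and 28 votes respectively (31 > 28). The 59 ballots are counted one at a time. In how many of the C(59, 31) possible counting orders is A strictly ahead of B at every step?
Strict-lead orderings = 2812744285440936

Total orderings of the 59 votes with 31 for A: C(59, 31) = 55317304280338408. By the Bertrand ballot formula (Cycle Lemma / reflection principle), the number of orderings in which A is strictly ahead of B throughout is (p − q)/(p + q) · C(p + q, p) = (31 − 28)/(31 + 28) · 55317304280338408 = 2812744285440936.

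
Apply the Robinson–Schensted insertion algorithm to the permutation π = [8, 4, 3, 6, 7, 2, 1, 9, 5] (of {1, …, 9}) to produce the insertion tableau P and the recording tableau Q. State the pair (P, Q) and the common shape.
P = [1, 5, 7, 9] / [2, 6] / [3] / [4] / [8];  Q = [1, 4, 5, 8] / [2, 9] / [3] / [6] / [7];  common shape = (4, 2, 1, 1, 1)

Row-insert the values π_1, π_2, … into P one at a time, bumping the leftmost entry strictly greater than the inserted value down to the next row. The recording tableau Q records, in position (i, j), the step at which that cell was added to P.
  Insert 8 (step 1): P = [8];  Q = [1]
  Insert 4 (step 2): P = [4] / [8];  Q = [1] / [2]
  Insert 3 (step 3): P = [3] / [4] / [8];  Q = [1] / [2] / [3]
  Insert 6 (step 4): P = [3, 6] / [4] / [8];  Q = [1, 4] / [2] / [3]
  Insert 7 (step 5): P = [3, 6, 7] / [4] / [8];  Q = [1, 4, 5] / [2] / [3]
  Insert 2 (step 6): P = [2, 6, 7] / [3] / [4] / [8];  Q = [1, 4, 5] / [2] / [3] / [6]
  Insert 1 (step 7): P = [1, 6, 7] / [2] / [3] / [4] / [8];  Q = [1, 4, 5] / [2] / [3] / [6] / [7]
  Insert 9 (step 8): P = [1, 6, 7, 9] / [2] / [3] / [4] / [8];  Q = [1, 4, 5, 8] / [2] / [3] / [6] / [7]
  Insert 5 (step 9): P = [1, 5, 7, 9] / [2, 6] / [3] / [4] / [8];  Q = [1, 4, 5, 8] / [2, 9] / [3] / [6] / [7]
Final shape: (4, 2, 1, 1, 1).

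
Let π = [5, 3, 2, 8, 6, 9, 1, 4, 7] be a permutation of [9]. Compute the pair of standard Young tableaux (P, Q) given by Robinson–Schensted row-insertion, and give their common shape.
P = [1, 4, 7] / [2, 6, 9] / [3, 8] / [5];  Q = [1, 4, 6] / [2, 5, 9] / [3, 8] / [7];  common shape = (3, 3, 2, 1)

Row-insert the values π_1, π_2, … into P one at a time, bumping the leftmost entry strictly greater than the inserted value down to the next row. The recording tableau Q records, in position (i, j), the step at which that cell was added to P.
  Insert 5 (step 1): P = [5];  Q = [1]
  Insert 3 (step 2): P = [3] / [5];  Q = [1] / [2]
  Insert 2 (step 3): P = [2] / [3] / [5];  Q = [1] / [2] / [3]
  Insert 8 (step 4): P = [2, 8] / [3] / [5];  Q = [1, 4] / [2] / [3]
  Insert 6 (step 5): P = [2, 6] / [3, 8] / [5];  Q = [1, 4] / [2, 5] / [3]
  Insert 9 (step 6): P = [2, 6, 9] / [3, 8] / [5];  Q = [1, 4, 6] / [2, 5] / [3]
  Insert 1 (step 7): P = [1, 6, 9] / [2, 8] / [3] / [5];  Q = [1, 4, 6] / [2, 5] / [3] / [7]
  Insert 4 (step 8): P = [1, 4, 9] / [2, 6] / [3, 8] / [5];  Q = [1, 4, 6] / [2, 5] / [3, 8] / [7]
  Insert 7 (step 9): P = [1, 4, 7] / [2, 6, 9] / [3, 8] / [5];  Q = [1, 4, 6] / [2, 5, 9] / [3, 8] / [7]
Final shape: (3, 3, 2, 1).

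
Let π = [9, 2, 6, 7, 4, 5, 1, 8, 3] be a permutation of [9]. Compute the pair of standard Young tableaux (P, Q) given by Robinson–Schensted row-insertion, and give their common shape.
P = [1, 3, 5, 8] / [2, 4] / [6, 7] / [9];  Q = [1, 3, 4, 8] / [2, 6] / [5, 9] / [7];  common shape = (4, 2, 2, 1)

Row-insert the values π_1, π_2, … into P one at a time, bumping the leftmost entry strictly greater than the inserted value down to the next row. The recording tableau Q records, in position (i, j), the step at which that cell was added to P.
  Insert 9 (step 1): P = [9];  Q = [1]
  Insert 2 (step 2): P = [2] / [9];  Q = [1] / [2]
  Insert 6 (step 3): P = [2, 6] / [9];  Q = [1, 3] / [2]
  Insert 7 (step 4): P = [2, 6, 7] / [9];  Q = [1, 3, 4] / [2]
  Insert 4 (step 5): P = [2, 4, 7] / [6] / [9];  Q = [1, 3, 4] / [2] / [5]
  Insert 5 (step 6): P = [2, 4, 5] / [6, 7] / [9];  Q = [1, 3, 4] / [2, 6] / [5]
  Insert 1 (step 7): P = [1, 4, 5] / [2, 7] / [6] / [9];  Q = [1, 3, 4] / [2, 6] / [5] / [7]
  Insert 8 (step 8): P = [1, 4, 5, 8] / [2, 7] / [6] / [9];  Q = [1, 3, 4, 8] / [2, 6] / [5] / [7]
  Insert 3 (step 9): P = [1, 3, 5, 8] / [2, 4] / [6, 7] / [9];  Q = [1, 3, 4, 8] / [2, 6] / [5, 9] / [7]
Final shape: (4, 2, 2, 1).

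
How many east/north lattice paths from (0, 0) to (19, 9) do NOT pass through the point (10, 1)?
Number of paths = 6639490

Total paths from (0, 0) to (19, 9): C(28, 19) = 6906900. Paths through (10, 1): (paths (0, 0) → (10, 1)) × (paths (10, 1) → (19, 9)) = C(11, 10) · C(17, 9) = 11 · 24310 = 267410. Avoidance count = 6906900 − 267410 = 6639490.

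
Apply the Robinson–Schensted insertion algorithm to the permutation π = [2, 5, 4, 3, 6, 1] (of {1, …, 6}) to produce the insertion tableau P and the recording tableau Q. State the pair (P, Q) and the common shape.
P = [1, 3, 6] / [2] / [4] / [5];  Q = [1, 2, 5] / [3] / [4] / [6];  common shape = (3, 1, 1, 1)

Row-insert the values π_1, π_2, … into P one at a time, bumping the leftmost entry strictly greater than the inserted value down to the next row. The recording tableau Q records, in position (i, j), the step at which that cell was added to P.
  Insert 2 (step 1): P = [2];  Q = [1]
  Insert 5 (step 2): P = [2, 5];  Q = [1, 2]
  Insert 4 (step 3): P = [2, 4] / [5];  Q = [1, 2] / [3]
  Insert 3 (step 4): P = [2, 3] / [4] / [5];  Q = [1, 2] / [3] / [4]
  Insert 6 (step 5): P = [2, 3, 6] / [4] / [5];  Q = [1, 2, 5] / [3] / [4]
  Insert 1 (step 6): P = [1, 3, 6] / [2] / [4] / [5];  Q = [1, 2, 5] / [3] / [4] / [6]
Final shape: (3, 1, 1, 1).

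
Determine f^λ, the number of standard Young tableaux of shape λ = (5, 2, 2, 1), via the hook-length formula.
# SYT of shape (5, 2, 2, 1) = 525

Hook-length formula: f^λ = n! / Π hook(c), product over all cells c of the Young diagram. For λ = (5, 2, 2, 1), n = 10 boxes. Hook lengths by row (left-to-right, top-to-bottom): [8, 6, 3, 2, 1]; [4, 2]; [3, 1]; [1]. Product of hooks = 6912. So f^λ = 10! / 6912 = 3628800 / 6912 = 525.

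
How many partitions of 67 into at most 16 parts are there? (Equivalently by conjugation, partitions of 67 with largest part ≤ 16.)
p(67, parts ≤ 16) = 1503381

Use the recurrence p(n, m) = p(n, m−1) + p(n−m, m): either the largest part is < m (count p(n, m−1)) or the largest part is exactly m (remove one copy of m, count p(n−m, m)). With p(0, ·) = 1 this gives p(67, parts ≤ 16) = 1503381. (By conjugating Young diagrams, this also counts partitions of 67 into at most 16 parts.)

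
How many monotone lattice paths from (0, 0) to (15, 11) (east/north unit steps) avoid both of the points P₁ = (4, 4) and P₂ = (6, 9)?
Number of paths = 5304055

Inclusion–exclusion. Total paths: C(26, 15) = 7726160. Through P₁: C(8, 4)·C(18, 11) = 2227680. Through P₂: C(15, 6)·C(11, 9) = 275275. Since P₁ is strictly southwest of P₂, a monotone path through both must visit P₁ then P₂; paths through both = C(8, 4)·C(7, 2)·C(11, 9) = 80850. Avoid both = 7726160 − 2227680 − 275275 + 80850 = 5304055.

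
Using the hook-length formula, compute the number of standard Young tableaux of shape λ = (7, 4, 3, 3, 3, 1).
# SYT of shape (7, 4, 3, 3, 3, 1) = 380227848

Hook-length formula: f^λ = n! / Π hook(c), product over all cells c of the Young diagram. For λ = (7, 4, 3, 3, 3, 1), n = 21 boxes. Hook lengths by row (left-to-right, top-to-bottom): [12, 10, 9, 5, 3, 2, 1]; [8, 6, 5, 1]; [6, 4, 3]; [5, 3, 2]; [4, 2, 1]; [1]. Product of hooks = 134369280000. So f^λ = 21! / 134369280000 = 51090942171709440000 / 134369280000 = 380227848.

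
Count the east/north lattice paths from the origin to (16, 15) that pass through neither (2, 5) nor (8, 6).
Number of paths = 189924459

Inclusion–exclusion. Total paths: C(31, 16) = 300540195. Through P₁: C(7, 2)·C(24, 14) = 41186376. Through P₂: C(14, 8)·C(17, 8) = 73002930. Since P₁ is strictly southwest of P₂, a monotone path through both must visit P₁ then P₂; paths through both = C(7, 2)·C(7, 6)·C(17, 8) = 3573570. Avoid both = 300540195 − 41186376 − 73002930 + 3573570 = 189924459.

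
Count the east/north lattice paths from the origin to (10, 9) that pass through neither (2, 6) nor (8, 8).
Number of paths = 51500

Inclusion–exclusion. Total paths: C(19, 10) = 92378. Through P₁: C(8, 2)·C(11, 8) = 4620. Through P₂: C(16, 8)·C(3, 2) = 38610. Since P₁ is strictly southwest of P₂, a monotone path through both must visit P₁ then P₂; paths through both = C(8, 2)·C(8, 6)·C(3, 2) = 2352. Avoid both = 92378 − 4620 − 38610 + 2352 = 51500.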